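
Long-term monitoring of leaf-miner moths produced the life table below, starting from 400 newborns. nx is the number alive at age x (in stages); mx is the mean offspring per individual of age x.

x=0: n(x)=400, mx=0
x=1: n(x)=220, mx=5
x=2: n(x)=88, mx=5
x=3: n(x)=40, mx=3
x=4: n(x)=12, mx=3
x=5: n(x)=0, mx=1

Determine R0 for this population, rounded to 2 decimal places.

lx = nx/n0 = nx/400: 1, 0.55, 0.22, 0.1, 0.03, 0
lx·mx by age: 0, 2.75, 1.1, 0.3, 0.09, 0
R0 = Σ lx·mx = 4.24 → 4.24

4.24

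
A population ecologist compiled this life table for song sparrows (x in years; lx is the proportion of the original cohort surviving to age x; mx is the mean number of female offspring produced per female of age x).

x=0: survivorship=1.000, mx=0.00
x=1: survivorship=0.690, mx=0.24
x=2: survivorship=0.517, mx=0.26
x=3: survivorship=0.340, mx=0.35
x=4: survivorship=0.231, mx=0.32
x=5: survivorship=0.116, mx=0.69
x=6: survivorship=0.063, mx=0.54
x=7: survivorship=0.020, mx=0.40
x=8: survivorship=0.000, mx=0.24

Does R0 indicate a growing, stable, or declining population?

declining

R0 = Σ lx·mx = 0 + 0.1656 + 0.13442 + 0.119 + 0.07392 + 0.08004 + 0.03402 + 0.008 + 0 = 0.615
R0 < 1, so the population is declining.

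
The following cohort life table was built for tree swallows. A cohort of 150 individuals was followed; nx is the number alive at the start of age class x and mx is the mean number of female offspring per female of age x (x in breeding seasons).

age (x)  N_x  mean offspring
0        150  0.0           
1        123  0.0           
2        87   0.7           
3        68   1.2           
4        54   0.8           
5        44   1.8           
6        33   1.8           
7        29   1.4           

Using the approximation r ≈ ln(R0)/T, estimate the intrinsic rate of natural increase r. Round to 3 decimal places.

lx = nx/n0 = nx/150: 1, 0.82, 0.58, 0.45333…, 0.36, 0.29333…, 0.22, 0.19333…
R0 = Σ lx·mx = 0 + 0 + 0.406 + 0.544… + 0.288 + 0.528… + 0.396 + 0.27067… = 2.432667…
Σ x·lx·mx = 10.506667…; T = 10.506667…/2.432667… = 4.31899…
r ≈ ln(R0)/T = ln(2.432667…)/4.31899… = 0.20583… → 0.206

0.206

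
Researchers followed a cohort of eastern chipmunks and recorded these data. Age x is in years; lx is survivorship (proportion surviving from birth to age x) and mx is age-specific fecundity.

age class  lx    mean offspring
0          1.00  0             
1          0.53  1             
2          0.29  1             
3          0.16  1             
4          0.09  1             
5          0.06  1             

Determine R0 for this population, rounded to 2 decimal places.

1.13

lx·mx by age: 0, 0.53, 0.29, 0.16, 0.09, 0.06
R0 = Σ lx·mx = 1.13 → 1.13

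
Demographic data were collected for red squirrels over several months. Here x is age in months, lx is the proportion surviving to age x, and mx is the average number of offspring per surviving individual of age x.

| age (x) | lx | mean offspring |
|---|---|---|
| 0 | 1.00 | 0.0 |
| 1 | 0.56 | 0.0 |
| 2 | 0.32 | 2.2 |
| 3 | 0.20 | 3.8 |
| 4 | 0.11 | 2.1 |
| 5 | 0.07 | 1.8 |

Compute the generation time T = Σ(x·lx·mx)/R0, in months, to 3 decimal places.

2.879

lx·mx: 0, 0, 0.704, 0.76, 0.231, 0.126 → R0 = 1.821
x·lx·mx: 0, 0, 1.408, 2.28, 0.924, 0.63 → Σ = 5.242
T = 5.242 / 1.821 = 2.878638… → 2.879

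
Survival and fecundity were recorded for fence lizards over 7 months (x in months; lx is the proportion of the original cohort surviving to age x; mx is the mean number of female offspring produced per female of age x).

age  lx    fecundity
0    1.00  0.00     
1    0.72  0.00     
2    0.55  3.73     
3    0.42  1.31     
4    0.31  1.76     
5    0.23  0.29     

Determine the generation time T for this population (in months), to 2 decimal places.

lx·mx: 0, 0, 2.0515, 0.5502, 0.5456, 0.0667 → R0 = 3.214
x·lx·mx: 0, 0, 4.103, 1.6506, 2.1824, 0.3335 → Σ = 8.2695
T = 8.2695 / 3.214 = 2.572962… → 2.57

2.57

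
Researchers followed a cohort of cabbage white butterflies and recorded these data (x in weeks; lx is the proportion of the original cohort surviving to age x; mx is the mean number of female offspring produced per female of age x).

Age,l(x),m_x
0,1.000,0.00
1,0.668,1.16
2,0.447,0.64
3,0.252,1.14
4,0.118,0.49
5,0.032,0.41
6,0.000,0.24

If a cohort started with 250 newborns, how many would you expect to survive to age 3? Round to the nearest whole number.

Expected survivors = N0 · l_3 = 250 × 0.252 = 63 → 63

63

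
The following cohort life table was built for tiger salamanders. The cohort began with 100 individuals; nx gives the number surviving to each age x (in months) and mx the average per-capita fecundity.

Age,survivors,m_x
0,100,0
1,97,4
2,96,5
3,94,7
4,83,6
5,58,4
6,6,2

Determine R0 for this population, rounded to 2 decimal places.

22.68

lx = nx/n0 = nx/100: 1, 0.97, 0.96, 0.94, 0.83, 0.58, 0.06
lx·mx by age: 0, 3.88, 4.8, 6.58, 4.98, 2.32, 0.12
R0 = Σ lx·mx = 22.68 → 22.68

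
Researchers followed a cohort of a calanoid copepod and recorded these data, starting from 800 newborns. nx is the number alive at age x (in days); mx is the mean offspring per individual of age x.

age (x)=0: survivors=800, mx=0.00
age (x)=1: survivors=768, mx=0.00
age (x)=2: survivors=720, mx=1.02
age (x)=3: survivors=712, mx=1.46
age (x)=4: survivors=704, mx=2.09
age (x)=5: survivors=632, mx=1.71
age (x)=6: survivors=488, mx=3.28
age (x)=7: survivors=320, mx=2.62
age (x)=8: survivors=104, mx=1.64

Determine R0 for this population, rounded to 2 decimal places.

lx = nx/n0 = nx/800: 1, 0.96, 0.9, 0.89, 0.88, 0.79, 0.61, 0.4, 0.13
lx·mx by age: 0, 0, 0.918, 1.2994, 1.8392, 1.3509, 2.0008, 1.048, 0.2132
R0 = Σ lx·mx = 8.6695 → 8.67

8.67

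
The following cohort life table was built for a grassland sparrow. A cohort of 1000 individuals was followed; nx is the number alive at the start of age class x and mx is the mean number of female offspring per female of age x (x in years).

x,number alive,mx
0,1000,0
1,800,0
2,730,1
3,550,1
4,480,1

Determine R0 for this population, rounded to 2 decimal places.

1.76

lx = nx/n0 = nx/1000: 1, 0.8, 0.73, 0.55, 0.48
lx·mx by age: 0, 0, 0.73, 0.55, 0.48
R0 = Σ lx·mx = 1.76 → 1.76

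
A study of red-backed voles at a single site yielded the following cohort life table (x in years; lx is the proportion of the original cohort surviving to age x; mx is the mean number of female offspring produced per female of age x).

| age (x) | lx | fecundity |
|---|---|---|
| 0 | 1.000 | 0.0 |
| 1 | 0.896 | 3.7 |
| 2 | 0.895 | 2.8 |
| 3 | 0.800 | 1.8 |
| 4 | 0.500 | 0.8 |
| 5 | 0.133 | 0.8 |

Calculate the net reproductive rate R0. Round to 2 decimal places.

lx·mx by age: 0, 3.3152, 2.506, 1.44, 0.4, 0.1064
R0 = Σ lx·mx = 7.7676 → 7.77

7.77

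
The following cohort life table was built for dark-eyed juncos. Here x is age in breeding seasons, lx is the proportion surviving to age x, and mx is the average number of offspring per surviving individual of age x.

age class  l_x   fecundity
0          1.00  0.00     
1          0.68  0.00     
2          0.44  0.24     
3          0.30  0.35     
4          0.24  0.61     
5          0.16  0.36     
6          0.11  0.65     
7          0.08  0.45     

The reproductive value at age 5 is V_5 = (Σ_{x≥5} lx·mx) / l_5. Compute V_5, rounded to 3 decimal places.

lx·mx for x ≥ 5: 0.0576, 0.0715, 0.036 → sum = 0.1651
V_5 = 0.1651 / l_5 = 0.1651 / 0.16 = 1.031875 → 1.032

1.032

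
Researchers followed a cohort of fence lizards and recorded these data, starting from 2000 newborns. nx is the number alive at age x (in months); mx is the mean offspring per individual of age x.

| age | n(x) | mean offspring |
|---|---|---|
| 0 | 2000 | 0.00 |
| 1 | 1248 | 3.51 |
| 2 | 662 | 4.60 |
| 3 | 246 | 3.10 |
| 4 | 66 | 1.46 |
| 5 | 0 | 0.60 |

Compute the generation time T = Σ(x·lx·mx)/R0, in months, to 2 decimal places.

lx = nx/n0 = nx/2000: 1, 0.624, 0.331, 0.123, 0.033, 0
lx·mx: 0, 2.19024, 1.5226, 0.3813, 0.04818, 0 → R0 = 4.14232
x·lx·mx: 0, 2.19024, 3.0452, 1.1439, 0.19272, 0 → Σ = 6.57206
T = 6.57206 / 4.14232 = 1.586565… → 1.59

1.59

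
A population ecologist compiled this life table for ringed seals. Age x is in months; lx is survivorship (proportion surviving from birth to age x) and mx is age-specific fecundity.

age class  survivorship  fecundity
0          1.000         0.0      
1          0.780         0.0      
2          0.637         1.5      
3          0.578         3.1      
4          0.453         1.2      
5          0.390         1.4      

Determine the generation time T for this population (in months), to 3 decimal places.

3.177

lx·mx: 0, 0, 0.9555, 1.7918, 0.5436, 0.546 → R0 = 3.8369
x·lx·mx: 0, 0, 1.911, 5.3754, 2.1744, 2.73 → Σ = 12.1908
T = 12.1908 / 3.8369 = 3.177252… → 3.177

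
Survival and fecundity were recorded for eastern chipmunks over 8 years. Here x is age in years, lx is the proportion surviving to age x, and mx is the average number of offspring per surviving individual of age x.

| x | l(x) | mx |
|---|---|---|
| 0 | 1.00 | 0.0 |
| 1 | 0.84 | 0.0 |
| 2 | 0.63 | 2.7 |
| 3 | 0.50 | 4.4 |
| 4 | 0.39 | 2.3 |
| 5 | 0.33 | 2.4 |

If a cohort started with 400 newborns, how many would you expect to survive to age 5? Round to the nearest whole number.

Expected survivors = N0 · l_5 = 400 × 0.33 = 132 → 132

132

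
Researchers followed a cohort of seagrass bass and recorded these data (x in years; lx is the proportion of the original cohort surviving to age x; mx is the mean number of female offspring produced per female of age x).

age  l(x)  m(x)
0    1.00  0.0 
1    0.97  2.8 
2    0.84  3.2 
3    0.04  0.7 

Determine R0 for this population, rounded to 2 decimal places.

5.43

lx·mx by age: 0, 2.716, 2.688, 0.028
R0 = Σ lx·mx = 5.432 → 5.43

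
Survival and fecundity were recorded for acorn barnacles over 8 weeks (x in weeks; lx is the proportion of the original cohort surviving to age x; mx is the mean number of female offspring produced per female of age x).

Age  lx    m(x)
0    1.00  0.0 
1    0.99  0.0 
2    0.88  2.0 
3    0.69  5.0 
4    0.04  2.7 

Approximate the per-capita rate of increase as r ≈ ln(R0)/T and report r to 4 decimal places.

0.6214

R0 = Σ lx·mx = 0 + 0 + 1.76 + 3.45 + 0.108 = 5.318
Σ x·lx·mx = 14.302; T = 14.302/5.318 = 2.68936…
r ≈ ln(R0)/T = ln(5.318)/2.68936… = 0.621374… → 0.6214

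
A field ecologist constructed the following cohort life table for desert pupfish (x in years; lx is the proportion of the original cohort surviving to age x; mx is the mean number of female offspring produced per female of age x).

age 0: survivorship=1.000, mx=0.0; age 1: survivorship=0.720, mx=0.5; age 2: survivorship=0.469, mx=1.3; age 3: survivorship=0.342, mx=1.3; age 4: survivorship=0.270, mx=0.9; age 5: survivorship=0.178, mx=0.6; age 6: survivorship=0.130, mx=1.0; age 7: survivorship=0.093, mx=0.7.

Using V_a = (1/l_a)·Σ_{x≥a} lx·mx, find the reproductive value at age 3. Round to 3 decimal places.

2.893

lx·mx for x ≥ 3: 0.4446, 0.243, 0.1068, 0.13, 0.0651 → sum = 0.9895
V_3 = 0.9895 / l_3 = 0.9895 / 0.342 = 2.893275… → 2.893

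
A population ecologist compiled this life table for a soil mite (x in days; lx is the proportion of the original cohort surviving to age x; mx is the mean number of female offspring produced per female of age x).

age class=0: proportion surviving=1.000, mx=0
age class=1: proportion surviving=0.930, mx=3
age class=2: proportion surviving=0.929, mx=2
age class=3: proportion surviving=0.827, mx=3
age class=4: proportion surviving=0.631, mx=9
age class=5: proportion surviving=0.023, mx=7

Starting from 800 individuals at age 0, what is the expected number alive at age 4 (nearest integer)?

505

Expected survivors = N0 · l_4 = 800 × 0.631 = 504.8 → 505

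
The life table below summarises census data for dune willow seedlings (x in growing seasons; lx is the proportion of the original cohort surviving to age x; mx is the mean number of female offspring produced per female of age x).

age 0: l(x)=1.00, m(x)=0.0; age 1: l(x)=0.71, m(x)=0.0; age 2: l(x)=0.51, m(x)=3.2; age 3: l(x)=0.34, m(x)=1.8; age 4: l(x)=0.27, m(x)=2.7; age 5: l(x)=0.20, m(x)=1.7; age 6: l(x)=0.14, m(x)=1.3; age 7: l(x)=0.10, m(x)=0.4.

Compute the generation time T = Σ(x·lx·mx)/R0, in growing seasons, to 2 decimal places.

3.14

lx·mx: 0, 0, 1.632, 0.612, 0.729, 0.34, 0.182, 0.04 → R0 = 3.535
x·lx·mx: 0, 0, 3.264, 1.836, 2.916, 1.7, 1.092, 0.28 → Σ = 11.088
T = 11.088 / 3.535 = 3.136634… → 3.14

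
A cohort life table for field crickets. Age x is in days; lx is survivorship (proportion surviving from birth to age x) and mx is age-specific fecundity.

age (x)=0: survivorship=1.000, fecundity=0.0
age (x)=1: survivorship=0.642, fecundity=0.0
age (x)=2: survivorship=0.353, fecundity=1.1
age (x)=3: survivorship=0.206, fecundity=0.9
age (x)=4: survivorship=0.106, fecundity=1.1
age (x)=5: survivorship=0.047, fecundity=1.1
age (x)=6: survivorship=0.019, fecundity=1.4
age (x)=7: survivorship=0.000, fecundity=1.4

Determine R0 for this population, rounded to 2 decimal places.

lx·mx by age: 0, 0, 0.3883, 0.1854, 0.1166, 0.0517, 0.0266, 0
R0 = Σ lx·mx = 0.7686 → 0.77

0.77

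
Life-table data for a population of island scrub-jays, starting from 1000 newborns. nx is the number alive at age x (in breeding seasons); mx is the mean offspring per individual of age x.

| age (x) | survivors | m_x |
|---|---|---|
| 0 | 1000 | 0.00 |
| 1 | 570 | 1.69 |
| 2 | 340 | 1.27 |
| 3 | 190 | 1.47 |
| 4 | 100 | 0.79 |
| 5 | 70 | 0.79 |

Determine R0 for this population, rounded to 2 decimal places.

lx = nx/n0 = nx/1000: 1, 0.57, 0.34, 0.19, 0.1, 0.07
lx·mx by age: 0, 0.9633, 0.4318, 0.2793, 0.079, 0.0553
R0 = Σ lx·mx = 1.8087 → 1.81

1.81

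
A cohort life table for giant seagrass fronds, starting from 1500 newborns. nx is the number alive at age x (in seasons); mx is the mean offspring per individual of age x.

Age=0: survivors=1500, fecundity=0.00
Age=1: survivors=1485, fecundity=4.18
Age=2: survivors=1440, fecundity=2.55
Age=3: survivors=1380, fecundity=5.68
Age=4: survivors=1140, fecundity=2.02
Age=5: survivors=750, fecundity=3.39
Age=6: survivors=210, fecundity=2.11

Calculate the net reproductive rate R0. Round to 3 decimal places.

lx = nx/n0 = nx/1500: 1, 0.99, 0.96, 0.92, 0.76, 0.5, 0.14
lx·mx by age: 0, 4.1382, 2.448, 5.2256, 1.5352, 1.695, 0.2954
R0 = Σ lx·mx = 15.3374 → 15.337

15.337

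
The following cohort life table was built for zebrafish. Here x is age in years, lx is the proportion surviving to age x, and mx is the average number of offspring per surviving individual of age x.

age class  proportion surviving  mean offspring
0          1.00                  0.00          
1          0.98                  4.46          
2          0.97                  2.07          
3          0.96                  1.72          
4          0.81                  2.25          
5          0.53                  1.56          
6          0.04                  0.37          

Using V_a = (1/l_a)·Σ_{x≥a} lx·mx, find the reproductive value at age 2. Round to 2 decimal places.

lx·mx for x ≥ 2: 2.0079, 1.6512, 1.8225, 0.8268, 0.0148 → sum = 6.3232
V_2 = 6.3232 / l_2 = 6.3232 / 0.97 = 6.518763… → 6.52

6.52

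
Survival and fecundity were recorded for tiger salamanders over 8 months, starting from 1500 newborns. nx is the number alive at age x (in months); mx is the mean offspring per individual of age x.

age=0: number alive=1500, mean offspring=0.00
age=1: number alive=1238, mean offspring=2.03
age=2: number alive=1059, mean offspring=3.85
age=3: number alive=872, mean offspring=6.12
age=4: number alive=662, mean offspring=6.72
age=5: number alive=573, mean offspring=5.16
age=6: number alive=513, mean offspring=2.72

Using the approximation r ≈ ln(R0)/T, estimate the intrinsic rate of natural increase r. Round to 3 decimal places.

lx = nx/n0 = nx/1500: 1, 0.82533…, 0.706, 0.58133…, 0.44133…, 0.382, 0.342
R0 = Σ lx·mx = 0 + 1.67543… + 2.7181 + 3.55776… + 2.96576… + 1.97112 + 0.93024 = 13.818407…
Σ x·lx·mx = 45.084987…; T = 45.084987…/13.818407… = 3.26268…
r ≈ ln(R0)/T = ln(13.818407…)/3.26268… = 0.80486… → 0.805

0.805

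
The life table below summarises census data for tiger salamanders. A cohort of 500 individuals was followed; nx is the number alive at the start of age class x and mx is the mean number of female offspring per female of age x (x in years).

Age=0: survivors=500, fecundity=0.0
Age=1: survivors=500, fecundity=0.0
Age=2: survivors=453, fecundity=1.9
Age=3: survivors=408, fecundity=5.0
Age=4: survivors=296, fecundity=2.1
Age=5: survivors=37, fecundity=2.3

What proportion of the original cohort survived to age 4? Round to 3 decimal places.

0.592

l_4 = n_4/n_0 = 296/500 = 0.592 → 0.592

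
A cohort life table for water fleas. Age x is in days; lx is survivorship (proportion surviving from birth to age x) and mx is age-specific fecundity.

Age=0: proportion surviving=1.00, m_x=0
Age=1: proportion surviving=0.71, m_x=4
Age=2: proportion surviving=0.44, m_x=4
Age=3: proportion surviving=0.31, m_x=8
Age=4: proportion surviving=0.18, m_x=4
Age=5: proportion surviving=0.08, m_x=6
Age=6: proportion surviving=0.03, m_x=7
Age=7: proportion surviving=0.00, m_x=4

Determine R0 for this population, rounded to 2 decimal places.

8.49

lx·mx by age: 0, 2.84, 1.76, 2.48, 0.72, 0.48, 0.21, 0
R0 = Σ lx·mx = 8.49 → 8.49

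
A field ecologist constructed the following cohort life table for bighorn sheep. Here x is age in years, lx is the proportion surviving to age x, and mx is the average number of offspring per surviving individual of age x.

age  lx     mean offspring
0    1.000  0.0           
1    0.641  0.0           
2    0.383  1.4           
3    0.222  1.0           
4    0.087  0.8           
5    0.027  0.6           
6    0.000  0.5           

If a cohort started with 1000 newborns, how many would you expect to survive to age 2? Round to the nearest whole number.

Expected survivors = N0 · l_2 = 1000 × 0.383 = 383 → 383

383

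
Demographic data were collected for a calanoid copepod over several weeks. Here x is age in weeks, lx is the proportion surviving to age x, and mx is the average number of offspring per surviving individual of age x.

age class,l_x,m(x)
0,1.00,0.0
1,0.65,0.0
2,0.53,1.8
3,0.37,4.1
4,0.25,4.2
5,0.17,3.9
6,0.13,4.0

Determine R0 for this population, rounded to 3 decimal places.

lx·mx by age: 0, 0, 0.954, 1.517, 1.05, 0.663, 0.52
R0 = Σ lx·mx = 4.704 → 4.704

4.704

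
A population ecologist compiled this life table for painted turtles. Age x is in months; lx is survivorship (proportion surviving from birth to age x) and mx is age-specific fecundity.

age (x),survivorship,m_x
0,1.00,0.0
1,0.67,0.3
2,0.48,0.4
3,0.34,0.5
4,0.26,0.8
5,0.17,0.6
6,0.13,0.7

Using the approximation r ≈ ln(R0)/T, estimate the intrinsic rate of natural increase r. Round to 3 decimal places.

-0.012

R0 = Σ lx·mx = 0 + 0.201 + 0.192 + 0.17 + 0.208 + 0.102 + 0.091 = 0.964
Σ x·lx·mx = 2.983; T = 2.983/0.964 = 3.0944…
r ≈ ln(R0)/T = ln(0.964)/3.0944… = -0.01185… → -0.012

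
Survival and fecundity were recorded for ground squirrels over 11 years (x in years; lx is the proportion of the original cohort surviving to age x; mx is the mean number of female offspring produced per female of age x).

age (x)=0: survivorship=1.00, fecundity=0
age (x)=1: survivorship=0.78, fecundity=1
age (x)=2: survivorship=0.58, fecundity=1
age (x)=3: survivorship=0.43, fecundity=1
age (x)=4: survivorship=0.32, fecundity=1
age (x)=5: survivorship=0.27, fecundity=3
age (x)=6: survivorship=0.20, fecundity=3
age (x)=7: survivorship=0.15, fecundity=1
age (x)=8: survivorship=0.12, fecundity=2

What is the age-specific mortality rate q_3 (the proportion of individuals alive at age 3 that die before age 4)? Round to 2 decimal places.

q_3 = (l_3 − l_4) / l_3 = (0.43 − 0.32) / 0.43
     = 0.11 / 0.43 = 0.255814… → 0.26

0.26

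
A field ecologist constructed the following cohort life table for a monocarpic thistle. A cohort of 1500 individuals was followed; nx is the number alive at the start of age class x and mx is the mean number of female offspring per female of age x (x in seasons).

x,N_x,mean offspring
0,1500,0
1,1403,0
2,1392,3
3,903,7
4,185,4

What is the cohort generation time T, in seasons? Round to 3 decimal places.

2.694

lx = nx/n0 = nx/1500: 1, 0.93533…, 0.928, 0.602, 0.12333…
lx·mx: 0, 0, 2.784, 4.214, 0.493333… → R0 = 7.491333…
x·lx·mx: 0, 0, 5.568, 12.642, 1.973333… → Σ = 20.183333…
T = 20.183333… / 7.491333… = 2.694224… → 2.694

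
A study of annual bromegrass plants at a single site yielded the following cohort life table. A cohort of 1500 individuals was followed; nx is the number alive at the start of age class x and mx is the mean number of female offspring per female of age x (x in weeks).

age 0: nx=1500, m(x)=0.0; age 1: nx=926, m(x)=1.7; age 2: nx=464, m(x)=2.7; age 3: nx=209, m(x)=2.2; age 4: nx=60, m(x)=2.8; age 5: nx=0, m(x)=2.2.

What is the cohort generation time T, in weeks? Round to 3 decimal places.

1.775

lx = nx/n0 = nx/1500: 1, 0.61733…, 0.30933…, 0.13933…, 0.04, 0
lx·mx: 0, 1.049467…, 0.8352…, 0.306533…, 0.112, 0 → R0 = 2.3032…
x·lx·mx: 0, 1.049467…, 1.6704…, 0.9196…, 0.448, 0 → Σ = 4.087467…
T = 4.087467… / 2.3032… = 1.77469… → 1.775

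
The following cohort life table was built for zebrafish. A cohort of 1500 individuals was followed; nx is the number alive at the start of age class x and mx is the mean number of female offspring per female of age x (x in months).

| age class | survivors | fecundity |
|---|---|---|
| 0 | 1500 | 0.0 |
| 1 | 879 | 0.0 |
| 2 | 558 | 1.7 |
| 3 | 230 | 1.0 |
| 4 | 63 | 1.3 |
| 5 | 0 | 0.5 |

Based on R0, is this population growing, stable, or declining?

declining

lx = nx/n0 = nx/1500: 1, 0.586, 0.372, 0.15333…, 0.042, 0
R0 = Σ lx·mx = 0 + 0 + 0.6324 + 0.153333… + 0.0546 + 0 = 0.840333…
R0 < 1, so the population is declining.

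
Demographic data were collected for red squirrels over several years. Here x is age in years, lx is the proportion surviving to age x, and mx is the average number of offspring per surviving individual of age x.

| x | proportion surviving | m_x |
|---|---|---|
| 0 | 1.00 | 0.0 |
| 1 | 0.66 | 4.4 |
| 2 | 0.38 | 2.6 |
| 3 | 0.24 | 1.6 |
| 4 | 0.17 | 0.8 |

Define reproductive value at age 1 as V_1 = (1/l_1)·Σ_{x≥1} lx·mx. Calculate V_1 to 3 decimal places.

lx·mx for x ≥ 1: 2.904, 0.988, 0.384, 0.136 → sum = 4.412
V_1 = 4.412 / l_1 = 4.412 / 0.66 = 6.684848… → 6.685

6.685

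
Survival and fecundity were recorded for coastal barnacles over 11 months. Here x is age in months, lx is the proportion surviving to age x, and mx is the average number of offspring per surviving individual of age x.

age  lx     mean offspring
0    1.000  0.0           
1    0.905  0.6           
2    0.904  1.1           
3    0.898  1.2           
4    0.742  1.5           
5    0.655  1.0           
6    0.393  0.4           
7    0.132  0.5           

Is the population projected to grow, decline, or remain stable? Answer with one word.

R0 = Σ lx·mx = 0 + 0.543 + 0.9944 + 1.0776 + 1.113 + 0.655 + 0.1572 + 0.066 = 4.6062
R0 > 1, so the population is growing.

growing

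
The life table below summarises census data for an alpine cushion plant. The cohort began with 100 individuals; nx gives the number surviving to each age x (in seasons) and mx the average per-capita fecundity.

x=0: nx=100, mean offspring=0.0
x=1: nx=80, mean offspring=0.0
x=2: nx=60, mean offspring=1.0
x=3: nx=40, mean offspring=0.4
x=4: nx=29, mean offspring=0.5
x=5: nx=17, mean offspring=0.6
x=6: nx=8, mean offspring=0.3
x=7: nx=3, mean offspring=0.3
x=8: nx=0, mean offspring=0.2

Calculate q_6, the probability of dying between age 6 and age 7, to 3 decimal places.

lx = nx/n0 = nx/100: 1, 0.8, 0.6, 0.4, 0.29, 0.17, 0.08, 0.03, 0
q_6 = (l_6 − l_7) / l_6 = (0.08 − 0.03) / 0.08
     = 0.05 / 0.08 = 0.625 → 0.625

0.625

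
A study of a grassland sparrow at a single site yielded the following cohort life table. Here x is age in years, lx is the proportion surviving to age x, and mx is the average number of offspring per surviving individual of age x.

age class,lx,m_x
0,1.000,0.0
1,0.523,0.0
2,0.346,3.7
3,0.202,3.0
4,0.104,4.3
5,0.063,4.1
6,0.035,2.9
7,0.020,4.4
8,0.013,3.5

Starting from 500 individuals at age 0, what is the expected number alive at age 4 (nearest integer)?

Expected survivors = N0 · l_4 = 500 × 0.104 = 52 → 52

52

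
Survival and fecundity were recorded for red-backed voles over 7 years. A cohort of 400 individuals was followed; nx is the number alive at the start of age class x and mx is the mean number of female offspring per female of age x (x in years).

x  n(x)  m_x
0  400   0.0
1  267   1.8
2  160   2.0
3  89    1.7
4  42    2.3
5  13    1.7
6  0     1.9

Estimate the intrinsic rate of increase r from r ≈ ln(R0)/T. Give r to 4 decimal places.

lx = nx/n0 = nx/400: 1, 0.6675, 0.4, 0.2225, 0.105, 0.0325, 0
R0 = Σ lx·mx = 0 + 1.2015 + 0.8 + 0.37825 + 0.2415 + 0.05525 + 0 = 2.6765
Σ x·lx·mx = 5.1785; T = 5.1785/2.6765 = 1.9348…
r ≈ ln(R0)/T = ln(2.6765)/1.9348… = 0.508843… → 0.5088

0.5088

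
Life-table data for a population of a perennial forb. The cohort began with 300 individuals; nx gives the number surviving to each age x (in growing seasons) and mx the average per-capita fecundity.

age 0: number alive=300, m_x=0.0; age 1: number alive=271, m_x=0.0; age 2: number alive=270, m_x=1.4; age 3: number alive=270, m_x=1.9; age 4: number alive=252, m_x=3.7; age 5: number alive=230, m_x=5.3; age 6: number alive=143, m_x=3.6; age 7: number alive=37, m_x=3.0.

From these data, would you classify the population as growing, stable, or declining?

lx = nx/n0 = nx/300: 1, 0.90333…, 0.9, 0.9, 0.84, 0.76667…, 0.47667…, 0.12333…
R0 = Σ lx·mx = 0 + 0 + 1.26 + 1.71 + 3.108 + 4.063333… + 1.716… + 0.37… = 12.227333…
R0 > 1, so the population is growing.

growing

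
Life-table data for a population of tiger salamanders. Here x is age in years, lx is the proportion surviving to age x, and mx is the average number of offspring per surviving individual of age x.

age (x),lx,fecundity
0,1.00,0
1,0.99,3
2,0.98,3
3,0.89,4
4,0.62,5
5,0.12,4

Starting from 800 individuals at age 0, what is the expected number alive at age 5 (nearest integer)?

Expected survivors = N0 · l_5 = 800 × 0.12 = 96 → 96

96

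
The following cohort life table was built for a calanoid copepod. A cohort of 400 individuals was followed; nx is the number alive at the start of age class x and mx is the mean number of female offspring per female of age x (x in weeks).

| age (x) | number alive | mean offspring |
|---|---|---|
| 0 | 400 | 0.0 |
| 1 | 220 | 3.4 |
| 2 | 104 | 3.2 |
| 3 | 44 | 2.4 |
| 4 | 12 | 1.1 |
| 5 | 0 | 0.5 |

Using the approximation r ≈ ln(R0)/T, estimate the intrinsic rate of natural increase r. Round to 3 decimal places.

lx = nx/n0 = nx/400: 1, 0.55, 0.26, 0.11, 0.03, 0
R0 = Σ lx·mx = 0 + 1.87 + 0.832 + 0.264 + 0.033 + 0 = 2.999
Σ x·lx·mx = 4.458; T = 4.458/2.999 = 1.4865…
r ≈ ln(R0)/T = ln(2.999)/1.4865… = 0.73884… → 0.739

0.739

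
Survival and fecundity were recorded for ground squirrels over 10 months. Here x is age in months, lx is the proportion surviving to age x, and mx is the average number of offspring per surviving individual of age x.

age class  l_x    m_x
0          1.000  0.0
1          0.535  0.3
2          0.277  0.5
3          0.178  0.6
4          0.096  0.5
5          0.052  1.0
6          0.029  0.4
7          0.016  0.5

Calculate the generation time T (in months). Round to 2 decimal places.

lx·mx: 0, 0.1605, 0.1385, 0.1068, 0.048, 0.052, 0.0116, 0.008 → R0 = 0.5254
x·lx·mx: 0, 0.1605, 0.277, 0.3204, 0.192, 0.26, 0.0696, 0.056 → Σ = 1.3355
T = 1.3355 / 0.5254 = 2.541873… → 2.54

2.54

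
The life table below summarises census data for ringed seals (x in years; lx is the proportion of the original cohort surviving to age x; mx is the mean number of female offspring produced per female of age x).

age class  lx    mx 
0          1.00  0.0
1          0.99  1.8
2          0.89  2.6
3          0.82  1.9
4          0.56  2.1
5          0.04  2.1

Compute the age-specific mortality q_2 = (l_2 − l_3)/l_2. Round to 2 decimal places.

0.08

q_2 = (l_2 − l_3) / l_2 = (0.89 − 0.82) / 0.89
     = 0.07 / 0.89 = 0.078652… → 0.08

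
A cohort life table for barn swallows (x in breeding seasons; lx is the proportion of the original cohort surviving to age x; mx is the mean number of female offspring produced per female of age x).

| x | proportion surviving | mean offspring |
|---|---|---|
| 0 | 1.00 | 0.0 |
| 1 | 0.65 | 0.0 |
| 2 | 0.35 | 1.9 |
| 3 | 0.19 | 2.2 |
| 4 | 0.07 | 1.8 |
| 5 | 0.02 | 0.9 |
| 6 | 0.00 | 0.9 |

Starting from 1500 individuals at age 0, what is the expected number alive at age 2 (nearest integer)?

525

Expected survivors = N0 · l_2 = 1500 × 0.35 = 525 → 525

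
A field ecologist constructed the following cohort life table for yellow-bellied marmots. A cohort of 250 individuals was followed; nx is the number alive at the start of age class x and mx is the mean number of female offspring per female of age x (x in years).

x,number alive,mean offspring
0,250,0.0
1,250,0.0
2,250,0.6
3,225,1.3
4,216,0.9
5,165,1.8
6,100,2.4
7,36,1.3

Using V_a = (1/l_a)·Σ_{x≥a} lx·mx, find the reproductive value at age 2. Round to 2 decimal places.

lx = nx/n0 = nx/250: 1, 1, 1, 0.9, 0.864, 0.66, 0.4, 0.144
lx·mx for x ≥ 2: 0.6, 1.17, 0.7776, 1.188, 0.96, 0.1872 → sum = 4.8828
V_2 = 4.8828 / l_2 = 4.8828 / 1 = 4.8828 → 4.88

4.88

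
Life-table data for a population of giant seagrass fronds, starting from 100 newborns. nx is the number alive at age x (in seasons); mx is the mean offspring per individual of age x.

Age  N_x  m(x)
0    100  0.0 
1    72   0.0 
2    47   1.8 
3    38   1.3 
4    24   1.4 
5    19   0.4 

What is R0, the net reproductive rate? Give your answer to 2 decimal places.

lx = nx/n0 = nx/100: 1, 0.72, 0.47, 0.38, 0.24, 0.19
lx·mx by age: 0, 0, 0.846, 0.494, 0.336, 0.076
R0 = Σ lx·mx = 1.752 → 1.75

1.75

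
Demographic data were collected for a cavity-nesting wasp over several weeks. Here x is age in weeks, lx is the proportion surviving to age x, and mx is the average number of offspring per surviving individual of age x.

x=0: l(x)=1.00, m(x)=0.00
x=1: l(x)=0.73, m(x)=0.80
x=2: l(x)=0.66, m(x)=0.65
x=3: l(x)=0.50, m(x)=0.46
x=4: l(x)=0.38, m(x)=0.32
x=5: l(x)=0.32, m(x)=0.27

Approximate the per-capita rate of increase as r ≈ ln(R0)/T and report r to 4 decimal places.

0.1771

R0 = Σ lx·mx = 0 + 0.584 + 0.429 + 0.23 + 0.1216 + 0.0864 = 1.451
Σ x·lx·mx = 3.0504; T = 3.0504/1.451 = 2.10227…
r ≈ ln(R0)/T = ln(1.451)/2.10227… = 0.177072… → 0.1771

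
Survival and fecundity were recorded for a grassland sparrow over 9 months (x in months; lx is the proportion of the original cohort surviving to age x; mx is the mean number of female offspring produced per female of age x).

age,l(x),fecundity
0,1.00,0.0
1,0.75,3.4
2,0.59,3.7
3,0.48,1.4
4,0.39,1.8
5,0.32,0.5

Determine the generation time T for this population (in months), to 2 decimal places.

2.00

lx·mx: 0, 2.55, 2.183, 0.672, 0.702, 0.16 → R0 = 6.267
x·lx·mx: 0, 2.55, 4.366, 2.016, 2.808, 0.8 → Σ = 12.54
T = 12.54 / 6.267 = 2.000957… → 2.00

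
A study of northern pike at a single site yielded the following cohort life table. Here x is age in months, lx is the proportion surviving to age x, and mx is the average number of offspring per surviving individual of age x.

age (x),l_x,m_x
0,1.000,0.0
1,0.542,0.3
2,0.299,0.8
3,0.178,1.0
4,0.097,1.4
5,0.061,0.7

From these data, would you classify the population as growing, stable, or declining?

declining

R0 = Σ lx·mx = 0 + 0.1626 + 0.2392 + 0.178 + 0.1358 + 0.0427 = 0.7583
R0 < 1, so the population is declining.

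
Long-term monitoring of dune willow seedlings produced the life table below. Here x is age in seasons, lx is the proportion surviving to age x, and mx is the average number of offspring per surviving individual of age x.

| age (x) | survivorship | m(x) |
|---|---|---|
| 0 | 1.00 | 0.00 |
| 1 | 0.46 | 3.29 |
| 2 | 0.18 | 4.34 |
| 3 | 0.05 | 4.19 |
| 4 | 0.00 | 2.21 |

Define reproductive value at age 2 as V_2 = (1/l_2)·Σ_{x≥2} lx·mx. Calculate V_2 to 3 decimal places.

lx·mx for x ≥ 2: 0.7812, 0.2095, 0 → sum = 0.9907
V_2 = 0.9907 / l_2 = 0.9907 / 0.18 = 5.503889… → 5.504

5.504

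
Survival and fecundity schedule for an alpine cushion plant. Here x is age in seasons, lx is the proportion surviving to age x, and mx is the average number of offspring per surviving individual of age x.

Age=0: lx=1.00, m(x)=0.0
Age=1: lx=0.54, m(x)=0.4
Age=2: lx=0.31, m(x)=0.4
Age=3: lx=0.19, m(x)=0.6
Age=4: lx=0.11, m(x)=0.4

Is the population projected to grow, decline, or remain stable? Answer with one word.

R0 = Σ lx·mx = 0 + 0.216 + 0.124 + 0.114 + 0.044 = 0.498
R0 < 1, so the population is declining.

declining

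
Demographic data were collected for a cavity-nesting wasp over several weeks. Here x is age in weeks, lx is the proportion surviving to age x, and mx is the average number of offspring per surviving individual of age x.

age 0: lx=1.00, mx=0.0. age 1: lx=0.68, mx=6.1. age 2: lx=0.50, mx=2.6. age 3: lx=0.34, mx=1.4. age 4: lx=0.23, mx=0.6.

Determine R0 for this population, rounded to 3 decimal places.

6.062

lx·mx by age: 0, 4.148, 1.3, 0.476, 0.138
R0 = Σ lx·mx = 6.062 → 6.062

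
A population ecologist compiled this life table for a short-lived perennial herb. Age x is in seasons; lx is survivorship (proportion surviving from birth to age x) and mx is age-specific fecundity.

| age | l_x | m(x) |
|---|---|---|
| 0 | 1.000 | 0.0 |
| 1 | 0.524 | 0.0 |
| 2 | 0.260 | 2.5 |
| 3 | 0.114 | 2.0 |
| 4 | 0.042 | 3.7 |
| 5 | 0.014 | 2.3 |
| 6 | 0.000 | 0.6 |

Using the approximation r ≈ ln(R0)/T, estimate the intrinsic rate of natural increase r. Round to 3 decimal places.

0.024

R0 = Σ lx·mx = 0 + 0 + 0.65 + 0.228 + 0.1554 + 0.0322 + 0 = 1.0656
Σ x·lx·mx = 2.7666; T = 2.7666/1.0656 = 2.59628…
r ≈ ln(R0)/T = ln(1.0656)/2.59628… = 0.02447… → 0.024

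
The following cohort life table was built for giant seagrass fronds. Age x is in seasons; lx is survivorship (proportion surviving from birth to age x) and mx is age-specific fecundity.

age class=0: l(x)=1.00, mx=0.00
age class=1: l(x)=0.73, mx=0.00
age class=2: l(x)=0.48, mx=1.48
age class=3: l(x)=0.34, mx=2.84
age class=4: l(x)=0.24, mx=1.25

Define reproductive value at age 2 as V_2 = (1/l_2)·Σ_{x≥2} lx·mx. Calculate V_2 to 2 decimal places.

4.12

lx·mx for x ≥ 2: 0.7104, 0.9656, 0.3 → sum = 1.976
V_2 = 1.976 / l_2 = 1.976 / 0.48 = 4.116667… → 4.12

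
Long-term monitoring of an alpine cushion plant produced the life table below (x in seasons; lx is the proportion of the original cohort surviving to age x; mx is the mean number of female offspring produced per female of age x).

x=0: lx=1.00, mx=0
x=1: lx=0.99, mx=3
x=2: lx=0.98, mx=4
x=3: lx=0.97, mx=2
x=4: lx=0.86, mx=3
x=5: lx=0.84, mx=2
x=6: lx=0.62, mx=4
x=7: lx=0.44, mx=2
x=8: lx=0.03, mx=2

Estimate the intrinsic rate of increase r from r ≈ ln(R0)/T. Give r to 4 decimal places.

0.8140

R0 = Σ lx·mx = 0 + 2.97 + 3.92 + 1.94 + 2.58 + 1.68 + 2.48 + 0.88 + 0.06 = 16.51
Σ x·lx·mx = 56.87; T = 56.87/16.51 = 3.44458…
r ≈ ln(R0)/T = ln(16.51)/3.44458… = 0.814023… → 0.8140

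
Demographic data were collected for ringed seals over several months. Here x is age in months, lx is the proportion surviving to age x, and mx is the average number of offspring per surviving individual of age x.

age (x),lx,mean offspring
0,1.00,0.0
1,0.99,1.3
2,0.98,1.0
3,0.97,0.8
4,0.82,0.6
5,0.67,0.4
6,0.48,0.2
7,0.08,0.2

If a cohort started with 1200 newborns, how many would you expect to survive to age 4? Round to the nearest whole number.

Expected survivors = N0 · l_4 = 1200 × 0.82 = 984 → 984

984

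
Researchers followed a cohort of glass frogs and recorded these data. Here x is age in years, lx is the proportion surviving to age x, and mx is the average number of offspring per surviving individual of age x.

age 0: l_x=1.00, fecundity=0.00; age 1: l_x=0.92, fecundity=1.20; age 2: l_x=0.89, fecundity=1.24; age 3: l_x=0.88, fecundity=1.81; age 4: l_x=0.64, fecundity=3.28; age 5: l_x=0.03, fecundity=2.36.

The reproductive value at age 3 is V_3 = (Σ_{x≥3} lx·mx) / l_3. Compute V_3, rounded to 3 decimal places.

4.276

lx·mx for x ≥ 3: 1.5928, 2.0992, 0.0708 → sum = 3.7628
V_3 = 3.7628 / l_3 = 3.7628 / 0.88 = 4.275909… → 4.276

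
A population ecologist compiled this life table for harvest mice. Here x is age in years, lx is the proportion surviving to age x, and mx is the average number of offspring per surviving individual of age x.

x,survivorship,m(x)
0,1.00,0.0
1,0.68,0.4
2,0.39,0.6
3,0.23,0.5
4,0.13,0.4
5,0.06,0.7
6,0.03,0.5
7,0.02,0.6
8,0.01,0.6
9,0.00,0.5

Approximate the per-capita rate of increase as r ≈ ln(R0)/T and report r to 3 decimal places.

-0.126

R0 = Σ lx·mx = 0 + 0.272 + 0.234 + 0.115 + 0.052 + 0.042 + 0.015 + 0.012 + 0.006 + 0 = 0.748
Σ x·lx·mx = 1.725; T = 1.725/0.748 = 2.30615…
r ≈ ln(R0)/T = ln(0.748)/2.30615… = -0.1259… → -0.126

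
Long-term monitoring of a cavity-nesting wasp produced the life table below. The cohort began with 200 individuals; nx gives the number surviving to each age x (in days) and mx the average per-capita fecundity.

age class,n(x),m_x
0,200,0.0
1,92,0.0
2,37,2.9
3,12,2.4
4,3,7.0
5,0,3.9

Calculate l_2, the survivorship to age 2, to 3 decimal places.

l_2 = n_2/n_0 = 37/200 = 0.185 → 0.185

0.185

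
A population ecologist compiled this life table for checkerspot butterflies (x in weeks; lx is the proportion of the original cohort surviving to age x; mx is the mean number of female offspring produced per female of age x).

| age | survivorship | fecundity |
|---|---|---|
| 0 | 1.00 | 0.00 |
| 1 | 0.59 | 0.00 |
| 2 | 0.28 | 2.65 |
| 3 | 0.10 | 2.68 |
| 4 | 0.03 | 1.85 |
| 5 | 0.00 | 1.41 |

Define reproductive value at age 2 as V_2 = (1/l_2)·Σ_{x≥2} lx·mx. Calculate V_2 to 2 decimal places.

3.81

lx·mx for x ≥ 2: 0.742, 0.268, 0.0555, 0 → sum = 1.0655
V_2 = 1.0655 / l_2 = 1.0655 / 0.28 = 3.805357… → 3.81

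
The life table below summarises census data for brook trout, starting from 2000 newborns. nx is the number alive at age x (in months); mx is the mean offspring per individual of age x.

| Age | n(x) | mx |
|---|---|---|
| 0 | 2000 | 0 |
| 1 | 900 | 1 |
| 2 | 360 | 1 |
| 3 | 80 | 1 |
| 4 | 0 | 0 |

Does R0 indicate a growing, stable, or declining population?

declining

lx = nx/n0 = nx/2000: 1, 0.45, 0.18, 0.04, 0
R0 = Σ lx·mx = 0 + 0.45 + 0.18 + 0.04 + 0 = 0.67
R0 < 1, so the population is declining.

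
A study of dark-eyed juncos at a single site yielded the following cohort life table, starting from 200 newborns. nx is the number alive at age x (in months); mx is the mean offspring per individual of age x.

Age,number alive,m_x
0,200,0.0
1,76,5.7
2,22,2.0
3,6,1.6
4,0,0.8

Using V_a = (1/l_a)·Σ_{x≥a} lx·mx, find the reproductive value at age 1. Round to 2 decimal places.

6.41

lx = nx/n0 = nx/200: 1, 0.38, 0.11, 0.03, 0
lx·mx for x ≥ 1: 2.166, 0.22, 0.048, 0 → sum = 2.434
V_1 = 2.434 / l_1 = 2.434 / 0.38 = 6.405263… → 6.41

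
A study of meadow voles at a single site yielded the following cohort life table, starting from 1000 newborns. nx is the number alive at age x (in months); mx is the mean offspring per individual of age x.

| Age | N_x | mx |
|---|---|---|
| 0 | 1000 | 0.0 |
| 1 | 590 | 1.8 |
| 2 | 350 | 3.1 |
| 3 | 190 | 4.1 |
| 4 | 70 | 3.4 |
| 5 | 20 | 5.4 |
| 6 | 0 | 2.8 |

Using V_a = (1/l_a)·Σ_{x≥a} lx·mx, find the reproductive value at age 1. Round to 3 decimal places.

5.546

lx = nx/n0 = nx/1000: 1, 0.59, 0.35, 0.19, 0.07, 0.02, 0
lx·mx for x ≥ 1: 1.062, 1.085, 0.779, 0.238, 0.108, 0 → sum = 3.272
V_1 = 3.272 / l_1 = 3.272 / 0.59 = 5.545763… → 5.546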